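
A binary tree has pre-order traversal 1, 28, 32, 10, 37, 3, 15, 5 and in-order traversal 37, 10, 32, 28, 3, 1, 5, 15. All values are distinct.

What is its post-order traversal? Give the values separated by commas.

37, 10, 32, 3, 28, 5, 15, 1

The first element of pre-order is the root; it splits in-order into left and right subtrees.
Root 1: left subtree has 5 nodes {37, 10, 32, 28, 3}, right has 2 {5, 15}.
  Root 28: left subtree has 3 nodes {37, 10, 32}, right has 1 {3}.
    Root 32: left subtree has 2 nodes {37, 10}, right has 0 { }.
      Root 10: left subtree has 1 node {37}, right has 0 { }.
  Root 15: left subtree has 1 node {5}, right has 0 { }.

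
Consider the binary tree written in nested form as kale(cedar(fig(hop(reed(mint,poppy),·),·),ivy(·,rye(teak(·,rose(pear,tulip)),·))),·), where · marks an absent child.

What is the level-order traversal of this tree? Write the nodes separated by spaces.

kale cedar fig ivy hop rye reed teak mint poppy rose pear tulip

Level-order visits nodes level by level from the root, left to right within each level.
Level 0: kale
Level 1: cedar
Level 2: fig, ivy
Level 3: hop, rye
Level 4: reed, teak
Level 5: mint, poppy, rose
Level 6: pear, tulip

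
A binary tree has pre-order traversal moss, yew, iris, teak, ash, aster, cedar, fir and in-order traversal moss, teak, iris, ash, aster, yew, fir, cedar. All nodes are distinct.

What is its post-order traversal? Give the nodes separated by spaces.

The first element of pre-order is the root; it splits in-order into left and right subtrees.
Root moss: left subtree has 0 nodes { }, right has 7 {teak, iris, ash, aster, yew, fir, cedar}.
  Root yew: left subtree has 4 nodes {teak, iris, ash, aster}, right has 2 {fir, cedar}.
    Root iris: left subtree has 1 node {teak}, right has 2 {ash, aster}.
      Root ash: left subtree has 0 nodes { }, right has 1 {aster}.
    Root cedar: left subtree has 1 node {fir}, right has 0 { }.

teak aster ash iris fir cedar yew moss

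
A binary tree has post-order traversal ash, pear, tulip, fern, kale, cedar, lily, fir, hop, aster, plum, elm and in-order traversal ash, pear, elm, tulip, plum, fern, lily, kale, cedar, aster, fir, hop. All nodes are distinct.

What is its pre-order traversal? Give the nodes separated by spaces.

elm pear ash plum tulip aster lily fern cedar kale hop fir

The last element of post-order is the root; it splits in-order into left and right subtrees.
Root elm: left subtree has 2 nodes {ash, pear}, right has 9 {tulip, plum, fern, lily, kale, cedar, aster, fir, hop}.
  Root pear: left subtree has 1 node {ash}, right has 0 { }.
  Root plum: left subtree has 1 node {tulip}, right has 7 {fern, lily, kale, cedar, aster, fir, hop}.
    Root aster: left subtree has 4 nodes {fern, lily, kale, cedar}, right has 2 {fir, hop}.
      Root lily: left subtree has 1 node {fern}, right has 2 {kale, cedar}.
        Root cedar: left subtree has 1 node {kale}, right has 0 { }.
      Root hop: left subtree has 1 node {fir}, right has 0 { }.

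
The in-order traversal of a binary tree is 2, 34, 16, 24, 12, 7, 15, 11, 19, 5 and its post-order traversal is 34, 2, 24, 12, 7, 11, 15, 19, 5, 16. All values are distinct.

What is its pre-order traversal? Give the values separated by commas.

The last element of post-order is the root; it splits in-order into left and right subtrees.
Root 16: left subtree has 2 nodes {2, 34}, right has 7 {24, 12, 7, 15, 11, 19, 5}.
  Root 2: left subtree has 0 nodes { }, right has 1 {34}.
  Root 5: left subtree has 6 nodes {24, 12, 7, 15, 11, 19}, right has 0 { }.
    Root 19: left subtree has 5 nodes {24, 12, 7, 15, 11}, right has 0 { }.
      Root 15: left subtree has 3 nodes {24, 12, 7}, right has 1 {11}.
        Root 7: left subtree has 2 nodes {24, 12}, right has 0 { }.
          Root 12: left subtree has 1 node {24}, right has 0 { }.

16, 2, 34, 5, 19, 15, 7, 12, 24, 11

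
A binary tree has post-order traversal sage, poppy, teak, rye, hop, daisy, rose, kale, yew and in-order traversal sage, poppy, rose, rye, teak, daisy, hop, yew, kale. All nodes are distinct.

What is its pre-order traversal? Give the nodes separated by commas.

yew, rose, poppy, sage, daisy, rye, teak, hop, kale

The last element of post-order is the root; it splits in-order into left and right subtrees.
Root yew: left subtree has 7 nodes {sage, poppy, rose, rye, teak, daisy, hop}, right has 1 {kale}.
  Root rose: left subtree has 2 nodes {sage, poppy}, right has 4 {rye, teak, daisy, hop}.
    Root poppy: left subtree has 1 node {sage}, right has 0 { }.
    Root daisy: left subtree has 2 nodes {rye, teak}, right has 1 {hop}.
      Root rye: left subtree has 0 nodes { }, right has 1 {teak}.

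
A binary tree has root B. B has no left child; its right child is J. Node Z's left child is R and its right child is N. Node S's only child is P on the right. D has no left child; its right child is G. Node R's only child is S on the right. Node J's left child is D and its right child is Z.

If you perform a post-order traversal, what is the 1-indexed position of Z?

7

Post-order visits the left subtree, then the right subtree, then the node.
At B: no left child.
At B: go right to J.
  At J: go left to D.
    At D: no left child.
    At D: go right to G.
      G is a leaf — visit G.
    Visit D.
  At J: go right to Z.
    At Z: go left to R.
      At R: no left child.
      At R: go right to S.
        At S: no left child.
        At S: go right to P.
          P is a leaf — visit P.
        Visit S.
      Visit R.
    At Z: go right to N.
      N is a leaf — visit N.
    Visit Z.
  Visit J.
Visit B.
Full post-order sequence: G, D, P, S, R, N, Z, J, B.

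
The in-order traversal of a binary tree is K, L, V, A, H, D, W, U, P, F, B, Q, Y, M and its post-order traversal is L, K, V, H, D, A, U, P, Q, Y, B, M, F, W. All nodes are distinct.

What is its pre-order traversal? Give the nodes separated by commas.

The last element of post-order is the root; it splits in-order into left and right subtrees.
Root W: left subtree has 6 nodes {K, L, V, A, H, D}, right has 7 {U, P, F, B, Q, Y, M}.
  Root A: left subtree has 3 nodes {K, L, V}, right has 2 {H, D}.
    Root V: left subtree has 2 nodes {K, L}, right has 0 { }.
      Root K: left subtree has 0 nodes { }, right has 1 {L}.
    Root D: left subtree has 1 node {H}, right has 0 { }.
  Root F: left subtree has 2 nodes {U, P}, right has 4 {B, Q, Y, M}.
    Root P: left subtree has 1 node {U}, right has 0 { }.
    Root M: left subtree has 3 nodes {B, Q, Y}, right has 0 { }.
      Root B: left subtree has 0 nodes { }, right has 2 {Q, Y}.
        Root Y: left subtree has 1 node {Q}, right has 0 { }.

W, A, V, K, L, D, H, F, P, U, M, B, Y, Q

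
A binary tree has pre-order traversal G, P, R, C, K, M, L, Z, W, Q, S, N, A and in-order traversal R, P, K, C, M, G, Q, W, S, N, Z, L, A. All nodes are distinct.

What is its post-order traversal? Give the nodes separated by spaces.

R K M C P Q N S W Z A L G

The first element of pre-order is the root; it splits in-order into left and right subtrees.
Root G: left subtree has 5 nodes {R, P, K, C, M}, right has 7 {Q, W, S, N, Z, L, A}.
  Root P: left subtree has 1 node {R}, right has 3 {K, C, M}.
    Root C: left subtree has 1 node {K}, right has 1 {M}.
  Root L: left subtree has 5 nodes {Q, W, S, N, Z}, right has 1 {A}.
    Root Z: left subtree has 4 nodes {Q, W, S, N}, right has 0 { }.
      Root W: left subtree has 1 node {Q}, right has 2 {S, N}.
        Root S: left subtree has 0 nodes { }, right has 1 {N}.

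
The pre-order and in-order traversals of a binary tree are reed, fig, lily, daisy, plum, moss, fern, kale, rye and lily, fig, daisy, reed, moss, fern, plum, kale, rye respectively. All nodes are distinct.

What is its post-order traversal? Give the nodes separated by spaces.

The first element of pre-order is the root; it splits in-order into left and right subtrees.
Root reed: left subtree has 3 nodes {lily, fig, daisy}, right has 5 {moss, fern, plum, kale, rye}.
  Root fig: left subtree has 1 node {lily}, right has 1 {daisy}.
  Root plum: left subtree has 2 nodes {moss, fern}, right has 2 {kale, rye}.
    Root moss: left subtree has 0 nodes { }, right has 1 {fern}.
    Root kale: left subtree has 0 nodes { }, right has 1 {rye}.

lily daisy fig fern moss rye kale plum reed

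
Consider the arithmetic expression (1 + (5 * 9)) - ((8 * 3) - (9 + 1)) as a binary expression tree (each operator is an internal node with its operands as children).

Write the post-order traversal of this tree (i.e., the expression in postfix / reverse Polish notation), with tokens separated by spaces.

1 5 9 * + 8 3 * 9 1 + - -

Post-order on an expression tree gives postfix notation: for each operator, emit left operand, right operand, then the operator.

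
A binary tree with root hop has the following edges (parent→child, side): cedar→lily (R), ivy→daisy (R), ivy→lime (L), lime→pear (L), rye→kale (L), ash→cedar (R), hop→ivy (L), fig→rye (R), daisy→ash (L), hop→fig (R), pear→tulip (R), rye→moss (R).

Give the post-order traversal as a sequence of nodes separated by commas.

Post-order visits the left subtree, then the right subtree, then the node.
At hop: go left to ivy.
  At ivy: go left to lime.
    At lime: go left to pear.
      At pear: no left child.
      At pear: go right to tulip.
        tulip is a leaf — visit tulip.
      Visit pear.
    At lime: no right child.
    Visit lime.
  At ivy: go right to daisy.
    At daisy: go left to ash.
      At ash: no left child.
      At ash: go right to cedar.
        At cedar: no left child.
        At cedar: go right to lily.
          lily is a leaf — visit lily.
        Visit cedar.
      Visit ash.
    At daisy: no right child.
    Visit daisy.
  Visit ivy.
At hop: go right to fig.
  At fig: no left child.
  At fig: go right to rye.
    At rye: go left to kale.
      kale is a leaf — visit kale.
    At rye: go right to moss.
      moss is a leaf — visit moss.
    Visit rye.
  Visit fig.
Visit hop.

tulip, pear, lime, lily, cedar, ash, daisy, ivy, kale, moss, rye, fig, hop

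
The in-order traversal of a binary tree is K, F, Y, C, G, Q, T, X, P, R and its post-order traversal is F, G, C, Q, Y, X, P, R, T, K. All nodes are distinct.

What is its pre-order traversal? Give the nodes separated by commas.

K, T, Y, F, Q, C, G, R, P, X

The last element of post-order is the root; it splits in-order into left and right subtrees.
Root K: left subtree has 0 nodes { }, right has 9 {F, Y, C, G, Q, T, X, P, R}.
  Root T: left subtree has 5 nodes {F, Y, C, G, Q}, right has 3 {X, P, R}.
    Root Y: left subtree has 1 node {F}, right has 3 {C, G, Q}.
      Root Q: left subtree has 2 nodes {C, G}, right has 0 { }.
        Root C: left subtree has 0 nodes { }, right has 1 {G}.
    Root R: left subtree has 2 nodes {X, P}, right has 0 { }.
      Root P: left subtree has 1 node {X}, right has 0 { }.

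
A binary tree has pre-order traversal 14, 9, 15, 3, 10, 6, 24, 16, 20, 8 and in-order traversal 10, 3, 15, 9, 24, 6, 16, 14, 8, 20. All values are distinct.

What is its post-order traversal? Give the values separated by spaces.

10 3 15 24 16 6 9 8 20 14

The first element of pre-order is the root; it splits in-order into left and right subtrees.
Root 14: left subtree has 7 nodes {10, 3, 15, 9, 24, 6, 16}, right has 2 {8, 20}.
  Root 9: left subtree has 3 nodes {10, 3, 15}, right has 3 {24, 6, 16}.
    Root 15: left subtree has 2 nodes {10, 3}, right has 0 { }.
      Root 3: left subtree has 1 node {10}, right has 0 { }.
    Root 6: left subtree has 1 node {24}, right has 1 {16}.
  Root 20: left subtree has 1 node {8}, right has 0 { }.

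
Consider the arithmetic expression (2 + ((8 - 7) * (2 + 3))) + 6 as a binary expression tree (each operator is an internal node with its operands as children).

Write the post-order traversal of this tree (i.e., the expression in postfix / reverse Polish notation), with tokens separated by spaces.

2 8 7 - 2 3 + * + 6 +

Post-order on an expression tree gives postfix notation: for each operator, emit left operand, right operand, then the operator.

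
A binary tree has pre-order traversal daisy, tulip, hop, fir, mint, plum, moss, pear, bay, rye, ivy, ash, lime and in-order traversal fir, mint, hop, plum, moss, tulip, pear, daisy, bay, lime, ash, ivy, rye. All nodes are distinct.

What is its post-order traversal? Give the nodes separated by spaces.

mint fir moss plum hop pear tulip lime ash ivy rye bay daisy

The first element of pre-order is the root; it splits in-order into left and right subtrees.
Root daisy: left subtree has 7 nodes {fir, mint, hop, plum, moss, tulip, pear}, right has 5 {bay, lime, ash, ivy, rye}.
  Root tulip: left subtree has 5 nodes {fir, mint, hop, plum, moss}, right has 1 {pear}.
    Root hop: left subtree has 2 nodes {fir, mint}, right has 2 {plum, moss}.
      Root fir: left subtree has 0 nodes { }, right has 1 {mint}.
      Root plum: left subtree has 0 nodes { }, right has 1 {moss}.
  Root bay: left subtree has 0 nodes { }, right has 4 {lime, ash, ivy, rye}.
    Root rye: left subtree has 3 nodes {lime, ash, ivy}, right has 0 { }.
      Root ivy: left subtree has 2 nodes {lime, ash}, right has 0 { }.
        Root ash: left subtree has 1 node {lime}, right has 0 { }.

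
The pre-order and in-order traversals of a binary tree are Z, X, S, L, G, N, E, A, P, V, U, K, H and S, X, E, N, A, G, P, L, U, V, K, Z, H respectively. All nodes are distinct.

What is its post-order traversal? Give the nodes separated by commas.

The first element of pre-order is the root; it splits in-order into left and right subtrees.
Root Z: left subtree has 11 nodes {S, X, E, N, A, G, P, L, U, V, K}, right has 1 {H}.
  Root X: left subtree has 1 node {S}, right has 9 {E, N, A, G, P, L, U, V, K}.
    Root L: left subtree has 5 nodes {E, N, A, G, P}, right has 3 {U, V, K}.
      Root G: left subtree has 3 nodes {E, N, A}, right has 1 {P}.
        Root N: left subtree has 1 node {E}, right has 1 {A}.
      Root V: left subtree has 1 node {U}, right has 1 {K}.

S, E, A, N, P, G, U, K, V, L, X, H, Z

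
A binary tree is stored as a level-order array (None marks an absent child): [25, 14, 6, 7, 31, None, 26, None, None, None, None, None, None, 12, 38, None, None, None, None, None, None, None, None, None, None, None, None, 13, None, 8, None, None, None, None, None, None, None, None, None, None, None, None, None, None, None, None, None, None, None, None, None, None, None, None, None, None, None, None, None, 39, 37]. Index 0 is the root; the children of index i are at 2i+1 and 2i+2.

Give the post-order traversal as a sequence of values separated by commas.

7, 31, 14, 13, 12, 39, 37, 8, 38, 26, 6, 25

Post-order visits the left subtree, then the right subtree, then the node.
At 25: go left to 14.
  At 14: go left to 7.
    7 is a leaf — visit 7.
  At 14: go right to 31.
    31 is a leaf — visit 31.
  Visit 14.
At 25: go right to 6.
  At 6: no left child.
  At 6: go right to 26.
    At 26: go left to 12.
      At 12: go left to 13.
        13 is a leaf — visit 13.
      At 12: no right child.
      Visit 12.
    At 26: go right to 38.
      At 38: go left to 8.
        At 8: go left to 39.
          39 is a leaf — visit 39.
        At 8: go right to 37.
          37 is a leaf — visit 37.
        Visit 8.
      At 38: no right child.
      Visit 38.
    Visit 26.
  Visit 6.
Visit 25.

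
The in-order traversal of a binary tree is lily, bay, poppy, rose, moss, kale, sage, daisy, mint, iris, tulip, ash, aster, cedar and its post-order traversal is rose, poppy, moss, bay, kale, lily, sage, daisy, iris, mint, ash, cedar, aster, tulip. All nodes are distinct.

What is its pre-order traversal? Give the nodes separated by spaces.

The last element of post-order is the root; it splits in-order into left and right subtrees.
Root tulip: left subtree has 10 nodes {lily, bay, poppy, rose, moss, kale, sage, daisy, mint, iris}, right has 3 {ash, aster, cedar}.
  Root mint: left subtree has 8 nodes {lily, bay, poppy, rose, moss, kale, sage, daisy}, right has 1 {iris}.
    Root daisy: left subtree has 7 nodes {lily, bay, poppy, rose, moss, kale, sage}, right has 0 { }.
      Root sage: left subtree has 6 nodes {lily, bay, poppy, rose, moss, kale}, right has 0 { }.
        Root lily: left subtree has 0 nodes { }, right has 5 {bay, poppy, rose, moss, kale}.
          Root kale: left subtree has 4 nodes {bay, poppy, rose, moss}, right has 0 { }.
            Root bay: left subtree has 0 nodes { }, right has 3 {poppy, rose, moss}.
              Root moss: left subtree has 2 nodes {poppy, rose}, right has 0 { }.
                Root poppy: left subtree has 0 nodes { }, right has 1 {rose}.
  Root aster: left subtree has 1 node {ash}, right has 1 {cedar}.

tulip mint daisy sage lily kale bay moss poppy rose iris aster ash cedar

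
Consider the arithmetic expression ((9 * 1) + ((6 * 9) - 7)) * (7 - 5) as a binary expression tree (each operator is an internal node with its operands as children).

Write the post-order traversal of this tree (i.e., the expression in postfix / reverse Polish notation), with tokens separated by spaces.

Post-order on an expression tree gives postfix notation: for each operator, emit left operand, right operand, then the operator.

9 1 * 6 9 * 7 - + 7 5 - *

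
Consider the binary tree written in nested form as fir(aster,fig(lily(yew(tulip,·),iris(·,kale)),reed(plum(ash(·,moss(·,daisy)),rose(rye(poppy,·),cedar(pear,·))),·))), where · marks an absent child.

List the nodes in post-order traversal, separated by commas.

Post-order visits the left subtree, then the right subtree, then the node.
At fir: go left to aster.
  aster is a leaf — visit aster.
At fir: go right to fig.
  At fig: go left to lily.
    At lily: go left to yew.
      At yew: go left to tulip.
        tulip is a leaf — visit tulip.
      At yew: no right child.
      Visit yew.
    At lily: go right to iris.
      At iris: no left child.
      At iris: go right to kale.
        kale is a leaf — visit kale.
      Visit iris.
    Visit lily.
  At fig: go right to reed.
    At reed: go left to plum.
      At plum: go left to ash.
        At ash: no left child.
        At ash: go right to moss.
          At moss: no left child.
          At moss: go right to daisy.
            daisy is a leaf — visit daisy.
          Visit moss.
        Visit ash.
      At plum: go right to rose.
        At rose: go left to rye.
          At rye: go left to poppy.
            poppy is a leaf — visit poppy.
          At rye: no right child.
          Visit rye.
        At rose: go right to cedar.
          At cedar: go left to pear.
            pear is a leaf — visit pear.
          At cedar: no right child.
          Visit cedar.
        Visit rose.
      Visit plum.
    At reed: no right child.
    Visit reed.
  Visit fig.
Visit fir.

aster, tulip, yew, kale, iris, lily, daisy, moss, ash, poppy, rye, pear, cedar, rose, plum, reed, fig, fir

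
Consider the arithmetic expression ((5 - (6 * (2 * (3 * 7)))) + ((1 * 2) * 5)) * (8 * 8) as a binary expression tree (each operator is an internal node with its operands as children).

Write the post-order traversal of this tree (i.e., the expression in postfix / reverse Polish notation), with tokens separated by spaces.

5 6 2 3 7 * * * - 1 2 * 5 * + 8 8 * *

Post-order on an expression tree gives postfix notation: for each operator, emit left operand, right operand, then the operator.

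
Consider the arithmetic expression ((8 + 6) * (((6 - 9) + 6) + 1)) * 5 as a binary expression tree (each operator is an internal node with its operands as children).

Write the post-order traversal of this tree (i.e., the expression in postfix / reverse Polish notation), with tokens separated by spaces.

8 6 + 6 9 - 6 + 1 + * 5 *

Post-order on an expression tree gives postfix notation: for each operator, emit left operand, right operand, then the operator.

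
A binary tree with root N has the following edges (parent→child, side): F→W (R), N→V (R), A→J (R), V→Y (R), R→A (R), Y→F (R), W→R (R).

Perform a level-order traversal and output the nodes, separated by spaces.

Level-order visits nodes level by level from the root, left to right within each level.
Level 0: N
Level 1: V
Level 2: Y
Level 3: F
Level 4: W
Level 5: R
Level 6: A
Level 7: J

N V Y F W R A J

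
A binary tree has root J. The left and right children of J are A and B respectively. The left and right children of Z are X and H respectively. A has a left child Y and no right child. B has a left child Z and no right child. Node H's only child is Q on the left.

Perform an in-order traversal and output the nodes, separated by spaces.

Y A J X Z Q H B

In-order visits the left subtree, then the node, then the right subtree.
At J: go left to A.
  At A: go left to Y.
    Y is a leaf — visit Y.
  Visit A.
  At A: no right child.
Visit J.
At J: go right to B.
  At B: go left to Z.
    At Z: go left to X.
      X is a leaf — visit X.
    Visit Z.
    At Z: go right to H.
      At H: go left to Q.
        Q is a leaf — visit Q.
      Visit H.
      At H: no right child.
  Visit B.
  At B: no right child.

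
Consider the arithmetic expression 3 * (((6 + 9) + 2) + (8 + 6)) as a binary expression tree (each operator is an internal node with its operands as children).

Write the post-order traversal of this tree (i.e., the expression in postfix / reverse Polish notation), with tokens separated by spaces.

Post-order on an expression tree gives postfix notation: for each operator, emit left operand, right operand, then the operator.

3 6 9 + 2 + 8 6 + + *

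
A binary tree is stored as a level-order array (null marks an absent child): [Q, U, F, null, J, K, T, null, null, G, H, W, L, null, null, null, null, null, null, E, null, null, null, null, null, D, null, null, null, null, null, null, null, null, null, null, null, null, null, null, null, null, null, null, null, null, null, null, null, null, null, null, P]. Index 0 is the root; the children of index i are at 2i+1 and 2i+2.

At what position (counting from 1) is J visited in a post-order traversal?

4

Post-order visits the left subtree, then the right subtree, then the node.
At Q: go left to U.
  At U: no left child.
  At U: go right to J.
    At J: go left to G.
      At G: go left to E.
        E is a leaf — visit E.
      At G: no right child.
      Visit G.
    At J: go right to H.
      H is a leaf — visit H.
    Visit J.
  Visit U.
At Q: go right to F.
  At F: go left to K.
    At K: go left to W.
      W is a leaf — visit W.
    At K: go right to L.
      At L: go left to D.
        At D: no left child.
        At D: go right to P.
          P is a leaf — visit P.
        Visit D.
      At L: no right child.
      Visit L.
    Visit K.
  At F: go right to T.
    T is a leaf — visit T.
  Visit F.
Visit Q.
Full post-order sequence: E, G, H, J, U, W, P, D, L, K, T, F, Q.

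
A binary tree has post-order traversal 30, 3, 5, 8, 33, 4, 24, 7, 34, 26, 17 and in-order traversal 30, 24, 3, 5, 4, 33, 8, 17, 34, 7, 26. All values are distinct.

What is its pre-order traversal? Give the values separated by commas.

The last element of post-order is the root; it splits in-order into left and right subtrees.
Root 17: left subtree has 7 nodes {30, 24, 3, 5, 4, 33, 8}, right has 3 {34, 7, 26}.
  Root 24: left subtree has 1 node {30}, right has 5 {3, 5, 4, 33, 8}.
    Root 4: left subtree has 2 nodes {3, 5}, right has 2 {33, 8}.
      Root 5: left subtree has 1 node {3}, right has 0 { }.
      Root 33: left subtree has 0 nodes { }, right has 1 {8}.
  Root 26: left subtree has 2 nodes {34, 7}, right has 0 { }.
    Root 34: left subtree has 0 nodes { }, right has 1 {7}.

17, 24, 30, 4, 5, 3, 33, 8, 26, 34, 7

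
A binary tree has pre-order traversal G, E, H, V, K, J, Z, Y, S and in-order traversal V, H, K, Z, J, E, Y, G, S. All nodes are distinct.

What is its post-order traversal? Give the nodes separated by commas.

V, Z, J, K, H, Y, E, S, G

The first element of pre-order is the root; it splits in-order into left and right subtrees.
Root G: left subtree has 7 nodes {V, H, K, Z, J, E, Y}, right has 1 {S}.
  Root E: left subtree has 5 nodes {V, H, K, Z, J}, right has 1 {Y}.
    Root H: left subtree has 1 node {V}, right has 3 {K, Z, J}.
      Root K: left subtree has 0 nodes { }, right has 2 {Z, J}.
        Root J: left subtree has 1 node {Z}, right has 0 { }.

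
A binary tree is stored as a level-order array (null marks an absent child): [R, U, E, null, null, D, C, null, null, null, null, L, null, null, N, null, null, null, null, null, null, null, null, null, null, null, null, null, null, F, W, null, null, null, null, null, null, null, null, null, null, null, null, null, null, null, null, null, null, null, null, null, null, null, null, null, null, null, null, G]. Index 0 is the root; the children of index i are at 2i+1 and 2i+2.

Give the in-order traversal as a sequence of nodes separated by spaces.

U R L D E C G F N W

In-order visits the left subtree, then the node, then the right subtree.
At R: go left to U.
  U is a leaf — visit U.
Visit R.
At R: go right to E.
  At E: go left to D.
    At D: go left to L.
      L is a leaf — visit L.
    Visit D.
    At D: no right child.
  Visit E.
  At E: go right to C.
    At C: no left child.
    Visit C.
    At C: go right to N.
      At N: go left to F.
        At F: go left to G.
          G is a leaf — visit G.
        Visit F.
        At F: no right child.
      Visit N.
      At N: go right to W.
        W is a leaf — visit W.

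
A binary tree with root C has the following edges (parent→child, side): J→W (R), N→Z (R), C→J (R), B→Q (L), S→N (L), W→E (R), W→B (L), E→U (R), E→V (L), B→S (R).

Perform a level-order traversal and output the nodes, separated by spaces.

C J W B E Q S V U N Z

Level-order visits nodes level by level from the root, left to right within each level.
Level 0: C
Level 1: J
Level 2: W
Level 3: B, E
Level 4: Q, S, V, U
Level 5: N
Level 6: Z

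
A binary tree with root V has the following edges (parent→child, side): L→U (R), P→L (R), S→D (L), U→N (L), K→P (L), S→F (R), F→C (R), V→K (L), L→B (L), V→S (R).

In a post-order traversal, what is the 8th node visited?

C

Post-order visits the left subtree, then the right subtree, then the node.
At V: go left to K.
  At K: go left to P.
    At P: no left child.
    At P: go right to L.
      At L: go left to B.
        B is a leaf — visit B.
      At L: go right to U.
        At U: go left to N.
          N is a leaf — visit N.
        At U: no right child.
        Visit U.
      Visit L.
    Visit P.
  At K: no right child.
  Visit K.
At V: go right to S.
  At S: go left to D.
    D is a leaf — visit D.
  At S: go right to F.
    At F: no left child.
    At F: go right to C.
      C is a leaf — visit C.
    Visit F.
  Visit S.
Visit V.
Full post-order sequence: B, N, U, L, P, K, D, C, F, S, V.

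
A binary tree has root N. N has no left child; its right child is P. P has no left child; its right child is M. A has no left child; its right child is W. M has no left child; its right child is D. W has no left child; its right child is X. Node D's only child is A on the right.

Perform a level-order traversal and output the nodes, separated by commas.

Level-order visits nodes level by level from the root, left to right within each level.
Level 0: N
Level 1: P
Level 2: M
Level 3: D
Level 4: A
Level 5: W
Level 6: X

N, P, M, D, A, W, X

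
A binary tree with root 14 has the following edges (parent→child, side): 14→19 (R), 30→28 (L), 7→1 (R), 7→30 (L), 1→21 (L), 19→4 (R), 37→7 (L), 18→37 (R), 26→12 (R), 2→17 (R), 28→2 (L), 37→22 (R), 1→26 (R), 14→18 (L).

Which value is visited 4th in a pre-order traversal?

Pre-order visits the node, then its left subtree, then its right subtree.
Visit 14.
At 14: go left to 18.
  Visit 18.
  At 18: no left child.
  At 18: go right to 37.
    Visit 37.
    At 37: go left to 7.
      Visit 7.
      At 7: go left to 30.
        Visit 30.
        At 30: go left to 28.
          Visit 28.
          At 28: go left to 2.
            Visit 2.
            At 2: no left child.
            At 2: go right to 17.
              17 is a leaf — visit 17.
          At 28: no right child.
        At 30: no right child.
      At 7: go right to 1.
        Visit 1.
        At 1: go left to 21.
          21 is a leaf — visit 21.
        At 1: go right to 26.
          Visit 26.
          At 26: no left child.
          At 26: go right to 12.
            12 is a leaf — visit 12.
    At 37: go right to 22.
      22 is a leaf — visit 22.
At 14: go right to 19.
  Visit 19.
  At 19: no left child.
  At 19: go right to 4.
    4 is a leaf — visit 4.
Full pre-order sequence: 14, 18, 37, 7, 30, 28, 2, 17, 1, 21, 26, 12, 22, 19, 4.

7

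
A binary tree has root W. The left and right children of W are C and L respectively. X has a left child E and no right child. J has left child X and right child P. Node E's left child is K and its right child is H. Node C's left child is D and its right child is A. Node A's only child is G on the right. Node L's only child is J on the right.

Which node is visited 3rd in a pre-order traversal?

Pre-order visits the node, then its left subtree, then its right subtree.
Visit W.
At W: go left to C.
  Visit C.
  At C: go left to D.
    D is a leaf — visit D.
  At C: go right to A.
    Visit A.
    At A: no left child.
    At A: go right to G.
      G is a leaf — visit G.
At W: go right to L.
  Visit L.
  At L: no left child.
  At L: go right to J.
    Visit J.
    At J: go left to X.
      Visit X.
      At X: go left to E.
        Visit E.
        At E: go left to K.
          K is a leaf — visit K.
        At E: go right to H.
          H is a leaf — visit H.
      At X: no right child.
    At J: go right to P.
      P is a leaf — visit P.
Full pre-order sequence: W, C, D, A, G, L, J, X, E, K, H, P.

D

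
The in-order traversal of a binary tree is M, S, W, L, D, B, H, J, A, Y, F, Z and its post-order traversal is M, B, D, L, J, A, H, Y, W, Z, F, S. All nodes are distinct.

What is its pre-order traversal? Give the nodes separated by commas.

The last element of post-order is the root; it splits in-order into left and right subtrees.
Root S: left subtree has 1 node {M}, right has 10 {W, L, D, B, H, J, A, Y, F, Z}.
  Root F: left subtree has 8 nodes {W, L, D, B, H, J, A, Y}, right has 1 {Z}.
    Root W: left subtree has 0 nodes { }, right has 7 {L, D, B, H, J, A, Y}.
      Root Y: left subtree has 6 nodes {L, D, B, H, J, A}, right has 0 { }.
        Root H: left subtree has 3 nodes {L, D, B}, right has 2 {J, A}.
          Root L: left subtree has 0 nodes { }, right has 2 {D, B}.
            Root D: left subtree has 0 nodes { }, right has 1 {B}.
          Root A: left subtree has 1 node {J}, right has 0 { }.

S, M, F, W, Y, H, L, D, B, A, J, Z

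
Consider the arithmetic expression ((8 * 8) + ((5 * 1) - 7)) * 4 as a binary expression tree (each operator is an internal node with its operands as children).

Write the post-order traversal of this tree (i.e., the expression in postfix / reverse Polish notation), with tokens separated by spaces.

8 8 * 5 1 * 7 - + 4 *

Post-order on an expression tree gives postfix notation: for each operator, emit left operand, right operand, then the operator.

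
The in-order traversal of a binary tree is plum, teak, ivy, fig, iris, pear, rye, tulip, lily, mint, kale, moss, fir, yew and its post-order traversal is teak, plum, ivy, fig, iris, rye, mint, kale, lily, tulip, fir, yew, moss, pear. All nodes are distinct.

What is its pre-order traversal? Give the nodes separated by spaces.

pear iris fig ivy plum teak moss tulip rye lily kale mint yew fir

The last element of post-order is the root; it splits in-order into left and right subtrees.
Root pear: left subtree has 5 nodes {plum, teak, ivy, fig, iris}, right has 8 {rye, tulip, lily, mint, kale, moss, fir, yew}.
  Root iris: left subtree has 4 nodes {plum, teak, ivy, fig}, right has 0 { }.
    Root fig: left subtree has 3 nodes {plum, teak, ivy}, right has 0 { }.
      Root ivy: left subtree has 2 nodes {plum, teak}, right has 0 { }.
        Root plum: left subtree has 0 nodes { }, right has 1 {teak}.
  Root moss: left subtree has 5 nodes {rye, tulip, lily, mint, kale}, right has 2 {fir, yew}.
    Root tulip: left subtree has 1 node {rye}, right has 3 {lily, mint, kale}.
      Root lily: left subtree has 0 nodes { }, right has 2 {mint, kale}.
        Root kale: left subtree has 1 node {mint}, right has 0 { }.
    Root yew: left subtree has 1 node {fir}, right has 0 { }.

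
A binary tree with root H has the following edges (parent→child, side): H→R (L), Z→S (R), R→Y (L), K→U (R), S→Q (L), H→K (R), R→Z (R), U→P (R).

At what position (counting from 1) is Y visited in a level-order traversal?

4

Level-order visits nodes level by level from the root, left to right within each level.
Level 0: H
Level 1: R, K
Level 2: Y, Z, U
Level 3: S, P
Level 4: Q
Full level-order sequence: H, R, K, Y, Z, U, S, P, Q.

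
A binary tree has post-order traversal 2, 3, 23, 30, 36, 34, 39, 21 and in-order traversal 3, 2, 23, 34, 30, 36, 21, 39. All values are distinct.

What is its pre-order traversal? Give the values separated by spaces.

The last element of post-order is the root; it splits in-order into left and right subtrees.
Root 21: left subtree has 6 nodes {3, 2, 23, 34, 30, 36}, right has 1 {39}.
  Root 34: left subtree has 3 nodes {3, 2, 23}, right has 2 {30, 36}.
    Root 23: left subtree has 2 nodes {3, 2}, right has 0 { }.
      Root 3: left subtree has 0 nodes { }, right has 1 {2}.
    Root 36: left subtree has 1 node {30}, right has 0 { }.

21 34 23 3 2 36 30 39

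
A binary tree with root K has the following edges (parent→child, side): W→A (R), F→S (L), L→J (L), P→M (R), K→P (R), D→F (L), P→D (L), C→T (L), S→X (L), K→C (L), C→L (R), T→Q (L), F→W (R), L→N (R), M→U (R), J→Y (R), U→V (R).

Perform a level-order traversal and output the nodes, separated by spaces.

Level-order visits nodes level by level from the root, left to right within each level.
Level 0: K
Level 1: C, P
Level 2: T, L, D, M
Level 3: Q, J, N, F, U
Level 4: Y, S, W, V
Level 5: X, A

K C P T L D M Q J N F U Y S W V X A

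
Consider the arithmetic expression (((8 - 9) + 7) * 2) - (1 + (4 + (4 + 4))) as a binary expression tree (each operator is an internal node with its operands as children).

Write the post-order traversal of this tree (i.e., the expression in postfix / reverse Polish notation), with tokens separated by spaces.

8 9 - 7 + 2 * 1 4 4 4 + + + -

Post-order on an expression tree gives postfix notation: for each operator, emit left operand, right operand, then the operator.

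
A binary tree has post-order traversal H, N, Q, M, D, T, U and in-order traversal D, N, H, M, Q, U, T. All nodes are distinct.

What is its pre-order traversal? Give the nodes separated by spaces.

U D M N H Q T

The last element of post-order is the root; it splits in-order into left and right subtrees.
Root U: left subtree has 5 nodes {D, N, H, M, Q}, right has 1 {T}.
  Root D: left subtree has 0 nodes { }, right has 4 {N, H, M, Q}.
    Root M: left subtree has 2 nodes {N, H}, right has 1 {Q}.
      Root N: left subtree has 0 nodes { }, right has 1 {H}.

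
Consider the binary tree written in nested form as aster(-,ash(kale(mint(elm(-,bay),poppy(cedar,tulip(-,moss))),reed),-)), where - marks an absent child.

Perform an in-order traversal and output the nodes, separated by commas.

In-order visits the left subtree, then the node, then the right subtree.
At aster: no left child.
Visit aster.
At aster: go right to ash.
  At ash: go left to kale.
    At kale: go left to mint.
      At mint: go left to elm.
        At elm: no left child.
        Visit elm.
        At elm: go right to bay.
          bay is a leaf — visit bay.
      Visit mint.
      At mint: go right to poppy.
        At poppy: go left to cedar.
          cedar is a leaf — visit cedar.
        Visit poppy.
        At poppy: go right to tulip.
          At tulip: no left child.
          Visit tulip.
          At tulip: go right to moss.
            moss is a leaf — visit moss.
    Visit kale.
    At kale: go right to reed.
      reed is a leaf — visit reed.
  Visit ash.
  At ash: no right child.

aster, elm, bay, mint, cedar, poppy, tulip, moss, kale, reed, ash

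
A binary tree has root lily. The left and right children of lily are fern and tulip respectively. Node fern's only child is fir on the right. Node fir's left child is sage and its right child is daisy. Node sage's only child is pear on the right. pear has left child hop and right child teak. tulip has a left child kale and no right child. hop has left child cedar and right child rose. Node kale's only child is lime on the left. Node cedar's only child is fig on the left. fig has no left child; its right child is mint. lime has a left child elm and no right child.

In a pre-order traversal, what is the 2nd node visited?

fern

Pre-order visits the node, then its left subtree, then its right subtree.
Visit lily.
At lily: go left to fern.
  Visit fern.
  At fern: no left child.
  At fern: go right to fir.
    Visit fir.
    At fir: go left to sage.
      Visit sage.
      At sage: no left child.
      At sage: go right to pear.
        Visit pear.
        At pear: go left to hop.
          Visit hop.
          At hop: go left to cedar.
            Visit cedar.
            At cedar: go left to fig.
              Visit fig.
              At fig: no left child.
              At fig: go right to mint.
                mint is a leaf — visit mint.
            At cedar: no right child.
          At hop: go right to rose.
            rose is a leaf — visit rose.
        At pear: go right to teak.
          teak is a leaf — visit teak.
    At fir: go right to daisy.
      daisy is a leaf — visit daisy.
At lily: go right to tulip.
  Visit tulip.
  At tulip: go left to kale.
    Visit kale.
    At kale: go left to lime.
      Visit lime.
      At lime: go left to elm.
        elm is a leaf — visit elm.
      At lime: no right child.
    At kale: no right child.
  At tulip: no right child.
Full pre-order sequence: lily, fern, fir, sage, pear, hop, cedar, fig, mint, rose, teak, daisy, tulip, kale, lime, elm.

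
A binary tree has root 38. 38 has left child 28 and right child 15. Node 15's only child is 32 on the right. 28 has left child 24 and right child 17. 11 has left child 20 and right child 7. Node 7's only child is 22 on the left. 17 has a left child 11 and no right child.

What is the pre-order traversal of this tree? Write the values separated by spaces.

38 28 24 17 11 20 7 22 15 32

Pre-order visits the node, then its left subtree, then its right subtree.
Visit 38.
At 38: go left to 28.
  Visit 28.
  At 28: go left to 24.
    24 is a leaf — visit 24.
  At 28: go right to 17.
    Visit 17.
    At 17: go left to 11.
      Visit 11.
      At 11: go left to 20.
        20 is a leaf — visit 20.
      At 11: go right to 7.
        Visit 7.
        At 7: go left to 22.
          22 is a leaf — visit 22.
        At 7: no right child.
    At 17: no right child.
At 38: go right to 15.
  Visit 15.
  At 15: no left child.
  At 15: go right to 32.
    32 is a leaf — visit 32.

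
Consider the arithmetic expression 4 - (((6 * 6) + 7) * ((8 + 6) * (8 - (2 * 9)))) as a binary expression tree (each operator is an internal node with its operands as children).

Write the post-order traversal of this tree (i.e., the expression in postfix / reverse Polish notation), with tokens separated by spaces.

4 6 6 * 7 + 8 6 + 8 2 9 * - * * -

Post-order on an expression tree gives postfix notation: for each operator, emit left operand, right operand, then the operator.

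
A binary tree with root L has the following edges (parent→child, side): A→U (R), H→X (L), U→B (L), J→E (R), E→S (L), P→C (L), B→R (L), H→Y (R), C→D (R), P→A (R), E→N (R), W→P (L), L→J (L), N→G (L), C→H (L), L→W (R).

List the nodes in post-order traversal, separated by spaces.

S G N E J X Y H D C R B U A P W L

Post-order visits the left subtree, then the right subtree, then the node.
At L: go left to J.
  At J: no left child.
  At J: go right to E.
    At E: go left to S.
      S is a leaf — visit S.
    At E: go right to N.
      At N: go left to G.
        G is a leaf — visit G.
      At N: no right child.
      Visit N.
    Visit E.
  Visit J.
At L: go right to W.
  At W: go left to P.
    At P: go left to C.
      At C: go left to H.
        At H: go left to X.
          X is a leaf — visit X.
        At H: go right to Y.
          Y is a leaf — visit Y.
        Visit H.
      At C: go right to D.
        D is a leaf — visit D.
      Visit C.
    At P: go right to A.
      At A: no left child.
      At A: go right to U.
        At U: go left to B.
          At B: go left to R.
            R is a leaf — visit R.
          At B: no right child.
          Visit B.
        At U: no right child.
        Visit U.
      Visit A.
    Visit P.
  At W: no right child.
  Visit W.
Visit L.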